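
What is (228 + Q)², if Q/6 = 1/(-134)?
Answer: 233264529/4489 ≈ 51964.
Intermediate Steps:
Q = -3/67 (Q = 6/(-134) = 6*(-1/134) = -3/67 ≈ -0.044776)
(228 + Q)² = (228 - 3/67)² = (15273/67)² = 233264529/4489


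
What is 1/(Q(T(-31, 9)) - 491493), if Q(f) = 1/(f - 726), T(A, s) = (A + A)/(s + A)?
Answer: -7955/3909826826 ≈ -2.0346e-6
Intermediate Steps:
T(A, s) = 2*A/(A + s) (T(A, s) = (2*A)/(A + s) = 2*A/(A + s))
Q(f) = 1/(-726 + f)
1/(Q(T(-31, 9)) - 491493) = 1/(1/(-726 + 2*(-31)/(-31 + 9)) - 491493) = 1/(1/(-726 + 2*(-31)/(-22)) - 491493) = 1/(1/(-726 + 2*(-31)*(-1/22)) - 491493) = 1/(1/(-726 + 31/11) - 491493) = 1/(1/(-7955/11) - 491493) = 1/(-11/7955 - 491493) = 1/(-3909826826/7955) = -7955/3909826826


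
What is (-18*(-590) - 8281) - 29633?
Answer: -27294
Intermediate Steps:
(-18*(-590) - 8281) - 29633 = (10620 - 8281) - 29633 = 2339 - 29633 = -27294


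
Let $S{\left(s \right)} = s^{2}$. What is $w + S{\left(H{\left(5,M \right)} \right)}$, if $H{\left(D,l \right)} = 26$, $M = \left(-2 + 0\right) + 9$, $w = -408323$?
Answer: $-407647$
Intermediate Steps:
$M = 7$ ($M = -2 + 9 = 7$)
$w + S{\left(H{\left(5,M \right)} \right)} = -408323 + 26^{2} = -408323 + 676 = -407647$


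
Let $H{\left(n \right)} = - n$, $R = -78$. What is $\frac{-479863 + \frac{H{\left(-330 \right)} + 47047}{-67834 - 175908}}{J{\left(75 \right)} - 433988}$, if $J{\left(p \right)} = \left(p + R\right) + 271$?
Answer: $\frac{116962814723}{105715780240} \approx 1.1064$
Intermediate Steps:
$J{\left(p \right)} = 193 + p$ ($J{\left(p \right)} = \left(p - 78\right) + 271 = \left(-78 + p\right) + 271 = 193 + p$)
$\frac{-479863 + \frac{H{\left(-330 \right)} + 47047}{-67834 - 175908}}{J{\left(75 \right)} - 433988} = \frac{-479863 + \frac{\left(-1\right) \left(-330\right) + 47047}{-67834 - 175908}}{\left(193 + 75\right) - 433988} = \frac{-479863 + \frac{330 + 47047}{-243742}}{268 - 433988} = \frac{-479863 + 47377 \left(- \frac{1}{243742}\right)}{-433720} = \left(-479863 - \frac{47377}{243742}\right) \left(- \frac{1}{433720}\right) = \left(- \frac{116962814723}{243742}\right) \left(- \frac{1}{433720}\right) = \frac{116962814723}{105715780240}$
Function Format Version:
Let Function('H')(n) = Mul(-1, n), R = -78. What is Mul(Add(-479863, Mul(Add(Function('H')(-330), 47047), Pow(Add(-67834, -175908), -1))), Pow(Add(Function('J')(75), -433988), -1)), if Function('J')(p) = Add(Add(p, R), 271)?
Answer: Rational(116962814723, 105715780240) ≈ 1.1064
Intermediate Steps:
Function('J')(p) = Add(193, p) (Function('J')(p) = Add(Add(p, -78), 271) = Add(Add(-78, p), 271) = Add(193, p))
Mul(Add(-479863, Mul(Add(Function('H')(-330), 47047), Pow(Add(-67834, -175908), -1))), Pow(Add(Function('J')(75), -433988), -1)) = Mul(Add(-479863, Mul(Add(Mul(-1, -330), 47047), Pow(Add(-67834, -175908), -1))), Pow(Add(Add(193, 75), -433988), -1)) = Mul(Add(-479863, Mul(Add(330, 47047), Pow(-243742, -1))), Pow(Add(268, -433988), -1)) = Mul(Add(-479863, Mul(47377, Rational(-1, 243742))), Pow(-433720, -1)) = Mul(Add(-479863, Rational(-47377, 243742)), Rational(-1, 433720)) = Mul(Rational(-116962814723, 243742), Rational(-1, 433720)) = Rational(116962814723, 105715780240)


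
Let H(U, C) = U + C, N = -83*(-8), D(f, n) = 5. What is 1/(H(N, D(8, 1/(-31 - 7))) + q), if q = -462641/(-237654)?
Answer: 237654/159453167 ≈ 0.0014904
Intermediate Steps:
N = 664
q = 462641/237654 (q = -462641*(-1/237654) = 462641/237654 ≈ 1.9467)
H(U, C) = C + U
1/(H(N, D(8, 1/(-31 - 7))) + q) = 1/((5 + 664) + 462641/237654) = 1/(669 + 462641/237654) = 1/(159453167/237654) = 237654/159453167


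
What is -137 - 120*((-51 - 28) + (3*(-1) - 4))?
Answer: 10183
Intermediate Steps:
-137 - 120*((-51 - 28) + (3*(-1) - 4)) = -137 - 120*(-79 + (-3 - 4)) = -137 - 120*(-79 - 7) = -137 - 120*(-86) = -137 + 10320 = 10183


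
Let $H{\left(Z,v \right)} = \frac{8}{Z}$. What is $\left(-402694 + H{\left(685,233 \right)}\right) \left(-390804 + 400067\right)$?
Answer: $- \frac{2555155773466}{685} \approx -3.7302 \cdot 10^{9}$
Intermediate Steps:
$\left(-402694 + H{\left(685,233 \right)}\right) \left(-390804 + 400067\right) = \left(-402694 + \frac{8}{685}\right) \left(-390804 + 400067\right) = \left(-402694 + 8 \cdot \frac{1}{685}\right) 9263 = \left(-402694 + \frac{8}{685}\right) 9263 = \left(- \frac{275845382}{685}\right) 9263 = - \frac{2555155773466}{685}$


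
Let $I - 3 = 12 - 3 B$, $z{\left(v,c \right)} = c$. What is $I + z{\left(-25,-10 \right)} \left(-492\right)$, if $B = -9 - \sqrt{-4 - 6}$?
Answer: $4962 + 3 i \sqrt{10} \approx 4962.0 + 9.4868 i$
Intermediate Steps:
$B = -9 - i \sqrt{10}$ ($B = -9 - \sqrt{-4 - 6} = -9 - \sqrt{-10} = -9 - i \sqrt{10} \approx -9.0 - 3.1623 i$)
$I = 42 + 3 i \sqrt{10}$ ($I = 3 + \left(12 - 3 \left(-9 - i \sqrt{10}\right)\right) = 3 + \left(12 + \left(27 + 3 i \sqrt{10}\right)\right) = 3 + \left(39 + 3 i \sqrt{10}\right) = 42 + 3 i \sqrt{10} \approx 42.0 + 9.4868 i$)
$I + z{\left(-25,-10 \right)} \left(-492\right) = \left(42 + 3 i \sqrt{10}\right) - -4920 = \left(42 + 3 i \sqrt{10}\right) + 4920 = 4962 + 3 i \sqrt{10}$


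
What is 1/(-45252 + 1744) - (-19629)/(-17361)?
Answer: -31630959/27975644 ≈ -1.1307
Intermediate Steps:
1/(-45252 + 1744) - (-19629)/(-17361) = 1/(-43508) - (-19629)*(-1)/17361 = -1/43508 - 1*727/643 = -1/43508 - 727/643 = -31630959/27975644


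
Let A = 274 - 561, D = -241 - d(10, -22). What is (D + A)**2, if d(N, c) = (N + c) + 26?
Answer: 293764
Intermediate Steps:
d(N, c) = 26 + N + c
D = -255 (D = -241 - (26 + 10 - 22) = -241 - 1*14 = -241 - 14 = -255)
A = -287
(D + A)**2 = (-255 - 287)**2 = (-542)**2 = 293764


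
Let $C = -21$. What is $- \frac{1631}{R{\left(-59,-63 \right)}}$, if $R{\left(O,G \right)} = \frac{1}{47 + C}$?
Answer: $-42406$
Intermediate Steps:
$R{\left(O,G \right)} = \frac{1}{26}$ ($R{\left(O,G \right)} = \frac{1}{47 - 21} = \frac{1}{26}$)
$- \frac{1631}{R{\left(-59,-63 \right)}} = - 1631 \frac{1}{\frac{1}{26}} = \left(-1631\right) 26 = -42406$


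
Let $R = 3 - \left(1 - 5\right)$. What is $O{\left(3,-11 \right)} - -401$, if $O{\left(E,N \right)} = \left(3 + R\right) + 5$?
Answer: $416$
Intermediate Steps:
$R = 7$ ($R = 3 - \left(1 - 5\right) = 3 - -4 = 3 + 4 = 7$)
$O{\left(E,N \right)} = 15$ ($O{\left(E,N \right)} = \left(3 + 7\right) + 5 = 10 + 5 = 15$)
$O{\left(3,-11 \right)} - -401 = 15 - -401 = 15 + 401 = 416$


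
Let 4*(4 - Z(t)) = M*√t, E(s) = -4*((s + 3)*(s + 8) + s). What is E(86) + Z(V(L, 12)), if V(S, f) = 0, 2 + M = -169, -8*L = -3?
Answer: -33804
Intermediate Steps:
L = 3/8 (L = -⅛*(-3) = 3/8 ≈ 0.37500)
M = -171 (M = -2 - 169 = -171)
E(s) = -4*s - 4*(3 + s)*(8 + s) (E(s) = -4*((3 + s)*(8 + s) + s) = -4*(s + (3 + s)*(8 + s)) = -4*s - 4*(3 + s)*(8 + s))
Z(t) = 4 + 171*√t/4 (Z(t) = 4 - (-171)*√t/4 = 4 + 171*√t/4)
E(86) + Z(V(L, 12)) = (-96 - 48*86 - 4*86²) + (4 + 171*√0/4) = (-96 - 4128 - 4*7396) + (4 + (171/4)*0) = (-96 - 4128 - 29584) + (4 + 0) = -33808 + 4 = -33804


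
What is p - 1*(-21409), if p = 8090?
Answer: 29499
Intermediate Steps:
p - 1*(-21409) = 8090 - 1*(-21409) = 8090 + 21409 = 29499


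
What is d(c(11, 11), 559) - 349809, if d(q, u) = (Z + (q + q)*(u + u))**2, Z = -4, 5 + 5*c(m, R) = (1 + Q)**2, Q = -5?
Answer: 595234551/25 ≈ 2.3809e+7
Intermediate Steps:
c(m, R) = 11/5 (c(m, R) = -1 + (1 - 5)**2/5 = -1 + (1/5)*(-4)**2 = -1 + (1/5)*16 = -1 + 16/5 = 11/5)
d(q, u) = (-4 + 4*q*u)**2 (d(q, u) = (-4 + (q + q)*(u + u))**2 = (-4 + (2*q)*(2*u))**2 = (-4 + 4*q*u)**2)
d(c(11, 11), 559) - 349809 = 16*(-1 + (11/5)*559)**2 - 349809 = 16*(-1 + 6149/5)**2 - 349809 = 16*(6144/5)**2 - 349809 = 16*(37748736/25) - 349809 = 603979776/25 - 349809 = 595234551/25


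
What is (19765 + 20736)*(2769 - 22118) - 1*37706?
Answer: -783691555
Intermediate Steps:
(19765 + 20736)*(2769 - 22118) - 1*37706 = 40501*(-19349) - 37706 = -783653849 - 37706 = -783691555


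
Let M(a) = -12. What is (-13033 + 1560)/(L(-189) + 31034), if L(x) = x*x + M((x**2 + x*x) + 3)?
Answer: -11473/66743 ≈ -0.17190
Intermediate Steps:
L(x) = -12 + x**2 (L(x) = x*x - 12 = x**2 - 12 = -12 + x**2)
(-13033 + 1560)/(L(-189) + 31034) = (-13033 + 1560)/((-12 + (-189)**2) + 31034) = -11473/((-12 + 35721) + 31034) = -11473/(35709 + 31034) = -11473/66743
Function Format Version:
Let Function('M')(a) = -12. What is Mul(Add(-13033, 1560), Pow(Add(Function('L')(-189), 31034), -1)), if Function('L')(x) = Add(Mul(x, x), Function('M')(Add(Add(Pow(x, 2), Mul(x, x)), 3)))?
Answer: Rational(-11473, 66743) ≈ -0.17190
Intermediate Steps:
Function('L')(x) = Add(-12, Pow(x, 2)) (Function('L')(x) = Add(Mul(x, x), -12) = Add(Pow(x, 2), -12) = Add(-12, Pow(x, 2)))
Mul(Add(-13033, 1560), Pow(Add(Function('L')(-189), 31034), -1)) = Mul(Add(-13033, 1560), Pow(Add(Add(-12, Pow(-189, 2)), 31034), -1)) = Mul(-11473, Pow(Add(Add(-12, 35721), 31034), -1)) = Mul(-11473, Pow(Add(35709, 31034), -1)) = Mul(-11473, Pow(66743, -1)) = Mul(-11473, Rational(1, 66743)) = Rational(-11473, 66743)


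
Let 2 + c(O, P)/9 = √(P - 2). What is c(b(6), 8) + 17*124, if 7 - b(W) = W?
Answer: 2090 + 9*√6 ≈ 2112.0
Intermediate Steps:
b(W) = 7 - W
c(O, P) = -18 + 9*√(-2 + P) (c(O, P) = -18 + 9*√(P - 2) = -18 + 9*√(-2 + P))
c(b(6), 8) + 17*124 = (-18 + 9*√(-2 + 8)) + 17*124 = (-18 + 9*√6) + 2108 = 2090 + 9*√6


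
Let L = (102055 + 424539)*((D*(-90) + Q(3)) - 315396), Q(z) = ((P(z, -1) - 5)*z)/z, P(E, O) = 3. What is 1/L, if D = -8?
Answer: -1/165707546732 ≈ -6.0347e-12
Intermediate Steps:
Q(z) = -2 (Q(z) = ((3 - 5)*z)/z = (-2*z)/z = -2)
L = -165707546732 (L = (102055 + 424539)*((-8*(-90) - 2) - 315396) = 526594*((720 - 2) - 315396) = 526594*(718 - 315396) = 526594*(-314678) = -165707546732)
1/L = 1/(-165707546732) = -1/165707546732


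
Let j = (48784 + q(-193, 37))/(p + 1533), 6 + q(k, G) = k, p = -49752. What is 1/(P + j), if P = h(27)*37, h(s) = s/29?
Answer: 466117/15587272 ≈ 0.029904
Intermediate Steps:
q(k, G) = -6 + k
h(s) = s/29 (h(s) = s*(1/29) = s/29)
j = -16195/16073 (j = (48784 + (-6 - 193))/(-49752 + 1533) = (48784 - 199)/(-48219) = 48585*(-1/48219) = -16195/16073 ≈ -1.0076)
P = 999/29 (P = ((1/29)*27)*37 = (27/29)*37 = 999/29 ≈ 34.448)
1/(P + j) = 1/(999/29 - 16195/16073) = 1/(15587272/466117) = 466117/15587272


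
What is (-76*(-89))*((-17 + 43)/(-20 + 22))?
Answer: 87932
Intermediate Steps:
(-76*(-89))*((-17 + 43)/(-20 + 22)) = 6764*(26/2) = 6764*(26*(½)) = 6764*13 = 87932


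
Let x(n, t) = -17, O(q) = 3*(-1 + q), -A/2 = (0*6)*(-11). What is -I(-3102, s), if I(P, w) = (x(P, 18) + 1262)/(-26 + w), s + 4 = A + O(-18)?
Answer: 415/29 ≈ 14.310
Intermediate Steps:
A = 0 (A = -2*0*6*(-11) = -0*(-11) = -2*0 = 0)
O(q) = -3 + 3*q
s = -61 (s = -4 + (0 + (-3 + 3*(-18))) = -4 + (0 + (-3 - 54)) = -4 + (0 - 57) = -4 - 57 = -61)
I(P, w) = 1245/(-26 + w) (I(P, w) = (-17 + 1262)/(-26 + w) = 1245/(-26 + w))
-I(-3102, s) = -1245/(-26 - 61) = -1245/(-87) = -1245*(-1)/87 = -1*(-415/29) = 415/29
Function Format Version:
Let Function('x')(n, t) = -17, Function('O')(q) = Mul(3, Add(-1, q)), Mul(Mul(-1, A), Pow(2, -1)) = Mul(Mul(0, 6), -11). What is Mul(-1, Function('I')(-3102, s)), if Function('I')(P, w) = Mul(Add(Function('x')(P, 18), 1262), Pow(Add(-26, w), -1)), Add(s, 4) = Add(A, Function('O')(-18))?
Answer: Rational(415, 29) ≈ 14.310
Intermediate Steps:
A = 0 (A = Mul(-2, Mul(Mul(0, 6), -11)) = Mul(-2, Mul(0, -11)) = Mul(-2, 0) = 0)
Function('O')(q) = Add(-3, Mul(3, q))
s = -61 (s = Add(-4, Add(0, Add(-3, Mul(3, -18)))) = Add(-4, Add(0, Add(-3, -54))) = Add(-4, Add(0, -57)) = Add(-4, -57) = -61)
Function('I')(P, w) = Mul(1245, Pow(Add(-26, w), -1)) (Function('I')(P, w) = Mul(Add(-17, 1262), Pow(Add(-26, w), -1)) = Mul(1245, Pow(Add(-26, w), -1)))
Mul(-1, Function('I')(-3102, s)) = Mul(-1, Mul(1245, Pow(Add(-26, -61), -1))) = Mul(-1, Mul(1245, Pow(-87, -1))) = Mul(-1, Mul(1245, Rational(-1, 87))) = Mul(-1, Rational(-415, 29)) = Rational(415, 29)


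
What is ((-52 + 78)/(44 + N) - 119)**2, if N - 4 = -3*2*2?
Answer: 4532641/324 ≈ 13990.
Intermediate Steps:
N = -8 (N = 4 - 3*2*2 = 4 - 6*2 = 4 - 12 = -8)
((-52 + 78)/(44 + N) - 119)**2 = ((-52 + 78)/(44 - 8) - 119)**2 = (26/36 - 119)**2 = (26*(1/36) - 119)**2 = (13/18 - 119)**2 = (-2129/18)**2 = 4532641/324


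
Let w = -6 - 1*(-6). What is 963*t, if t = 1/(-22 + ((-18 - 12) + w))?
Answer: -963/52 ≈ -18.519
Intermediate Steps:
w = 0 (w = -6 + 6 = 0)
t = -1/52 (t = 1/(-22 + ((-18 - 12) + 0)) = 1/(-22 + (-30 + 0)) = 1/(-22 - 30) = 1/(-52) = -1/52 ≈ -0.019231)
963*t = 963*(-1/52) = -963/52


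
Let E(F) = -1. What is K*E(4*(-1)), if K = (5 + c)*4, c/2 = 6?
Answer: -68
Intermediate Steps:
c = 12 (c = 2*6 = 12)
K = 68 (K = (5 + 12)*4 = 17*4 = 68)
K*E(4*(-1)) = 68*(-1) = -68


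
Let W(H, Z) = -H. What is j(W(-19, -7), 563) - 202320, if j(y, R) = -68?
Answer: -202388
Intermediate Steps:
j(W(-19, -7), 563) - 202320 = -68 - 202320 = -202388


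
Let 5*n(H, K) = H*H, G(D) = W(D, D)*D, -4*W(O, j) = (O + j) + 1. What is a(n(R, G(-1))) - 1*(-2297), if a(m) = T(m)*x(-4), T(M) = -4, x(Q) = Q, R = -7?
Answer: 2313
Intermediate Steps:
W(O, j) = -1/4 - O/4 - j/4 (W(O, j) = -((O + j) + 1)/4 = -(1 + O + j)/4 = -1/4 - O/4 - j/4)
G(D) = D*(-1/4 - D/2) (G(D) = (-1/4 - D/4 - D/4)*D = (-1/4 - D/2)*D = D*(-1/4 - D/2))
n(H, K) = H**2/5 (n(H, K) = (H*H)/5 = H**2/5)
a(m) = 16 (a(m) = -4*(-4) = 16)
a(n(R, G(-1))) - 1*(-2297) = 16 - 1*(-2297) = 16 + 2297 = 2313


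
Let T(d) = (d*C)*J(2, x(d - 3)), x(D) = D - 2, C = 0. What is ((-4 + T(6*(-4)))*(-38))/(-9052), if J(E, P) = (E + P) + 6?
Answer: -38/2263 ≈ -0.016792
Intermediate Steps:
x(D) = -2 + D
J(E, P) = 6 + E + P
T(d) = 0 (T(d) = (d*0)*(6 + 2 + (-2 + (d - 3))) = 0*(6 + 2 + (-2 + (-3 + d))) = 0*(6 + 2 + (-5 + d)) = 0*(3 + d) = 0)
((-4 + T(6*(-4)))*(-38))/(-9052) = ((-4 + 0)*(-38))/(-9052) = -4*(-38)*(-1/9052) = 152*(-1/9052) = -38/2263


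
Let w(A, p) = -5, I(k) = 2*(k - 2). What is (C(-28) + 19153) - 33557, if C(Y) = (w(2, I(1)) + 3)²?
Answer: -14400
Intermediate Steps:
I(k) = -4 + 2*k (I(k) = 2*(-2 + k) = -4 + 2*k)
C(Y) = 4 (C(Y) = (-5 + 3)² = (-2)² = 4)
(C(-28) + 19153) - 33557 = (4 + 19153) - 33557 = 19157 - 33557 = -14400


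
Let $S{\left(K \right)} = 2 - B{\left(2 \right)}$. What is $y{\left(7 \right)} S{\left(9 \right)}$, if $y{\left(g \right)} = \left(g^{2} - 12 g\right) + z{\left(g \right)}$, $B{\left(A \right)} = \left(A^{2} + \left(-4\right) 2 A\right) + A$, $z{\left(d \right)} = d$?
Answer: $-336$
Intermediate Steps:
$B{\left(A \right)} = A^{2} - 7 A$ ($B{\left(A \right)} = \left(A^{2} - 8 A\right) + A = A^{2} - 7 A$)
$y{\left(g \right)} = g^{2} - 11 g$ ($y{\left(g \right)} = \left(g^{2} - 12 g\right) + g = g^{2} - 11 g$)
$S{\left(K \right)} = 12$ ($S{\left(K \right)} = 2 - 2 \left(-7 + 2\right) = 2 - 2 \left(-5\right) = 2 - -10 = 2 + 10 = 12$)
$y{\left(7 \right)} S{\left(9 \right)} = 7 \left(-11 + 7\right) 12 = 7 \left(-4\right) 12 = \left(-28\right) 12 = -336$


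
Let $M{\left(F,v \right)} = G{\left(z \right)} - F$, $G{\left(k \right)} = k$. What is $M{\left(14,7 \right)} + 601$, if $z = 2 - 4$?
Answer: $585$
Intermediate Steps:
$z = -2$ ($z = 2 - 4 = -2$)
$M{\left(F,v \right)} = -2 - F$
$M{\left(14,7 \right)} + 601 = \left(-2 - 14\right) + 601 = -16 + 601 = 585$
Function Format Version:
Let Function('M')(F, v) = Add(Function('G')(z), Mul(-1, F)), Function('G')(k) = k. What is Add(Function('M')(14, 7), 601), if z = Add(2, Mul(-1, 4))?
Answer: 585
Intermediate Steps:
z = -2 (z = Add(2, -4) = -2)
Function('M')(F, v) = Add(-2, Mul(-1, F))
Add(Function('M')(14, 7), 601) = Add(Add(-2, Mul(-1, 14)), 601) = Add(Add(-2, -14), 601) = Add(-16, 601) = 585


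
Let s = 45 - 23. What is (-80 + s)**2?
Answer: 3364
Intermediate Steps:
s = 22
(-80 + s)**2 = (-80 + 22)**2 = (-58)**2 = 3364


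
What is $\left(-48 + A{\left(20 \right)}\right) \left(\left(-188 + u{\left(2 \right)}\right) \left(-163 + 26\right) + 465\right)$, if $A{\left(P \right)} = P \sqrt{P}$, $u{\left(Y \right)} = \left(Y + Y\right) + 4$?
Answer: $-1206000 + 1005000 \sqrt{5} \approx 1.0412 \cdot 10^{6}$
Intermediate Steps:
$u{\left(Y \right)} = 4 + 2 Y$ ($u{\left(Y \right)} = 2 Y + 4 = 4 + 2 Y$)
$A{\left(P \right)} = P^{\frac{3}{2}}$
$\left(-48 + A{\left(20 \right)}\right) \left(\left(-188 + u{\left(2 \right)}\right) \left(-163 + 26\right) + 465\right) = \left(-48 + 20^{\frac{3}{2}}\right) \left(\left(-188 + \left(4 + 2 \cdot 2\right)\right) \left(-163 + 26\right) + 465\right) = \left(-48 + 40 \sqrt{5}\right) \left(\left(-188 + \left(4 + 4\right)\right) \left(-137\right) + 465\right) = \left(-48 + 40 \sqrt{5}\right) \left(\left(-188 + 8\right) \left(-137\right) + 465\right) = \left(-48 + 40 \sqrt{5}\right) \left(\left(-180\right) \left(-137\right) + 465\right) = \left(-48 + 40 \sqrt{5}\right) \left(24660 + 465\right) = \left(-48 + 40 \sqrt{5}\right) 25125 = -1206000 + 1005000 \sqrt{5}$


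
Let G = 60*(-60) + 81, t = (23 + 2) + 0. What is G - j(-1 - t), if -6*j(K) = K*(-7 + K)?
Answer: -3376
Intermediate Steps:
t = 25 (t = 25 + 0 = 25)
j(K) = -K*(-7 + K)/6
G = -3519 (G = -3600 + 81 = -3519)
G - j(-1 - t) = -3519 - (-1 - 1*25)*(7 - (-1 - 1*25))/6 = -3519 - (-1 - 25)*(7 - (-1 - 25))/6 = -3519 - (-26)*(7 - 1*(-26))/6 = -3519 - (-26)*(7 + 26)/6 = -3519 - (-26)*33/6 = -3519 - 1*(-143) = -3519 + 143 = -3376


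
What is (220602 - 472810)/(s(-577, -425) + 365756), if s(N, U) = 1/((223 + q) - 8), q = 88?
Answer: -76419024/110824069 ≈ -0.68955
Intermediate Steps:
s(N, U) = 1/303 (s(N, U) = 1/((223 + 88) - 8) = 1/(311 - 8) = 1/303)
(220602 - 472810)/(s(-577, -425) + 365756) = (220602 - 472810)/(1/303 + 365756) = -252208/110824069/303 = -252208*303/110824069 = -76419024/110824069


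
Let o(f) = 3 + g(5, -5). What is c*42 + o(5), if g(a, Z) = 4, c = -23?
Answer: -959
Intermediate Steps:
o(f) = 7 (o(f) = 3 + 4 = 7)
c*42 + o(5) = -23*42 + 7 = -966 + 7 = -959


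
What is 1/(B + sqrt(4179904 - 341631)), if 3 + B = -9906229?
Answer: -9906232/98133428599551 - sqrt(3838273)/98133428599551 ≈ -1.0097e-7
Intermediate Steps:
B = -9906232 (B = -3 - 9906229 = -9906232)
1/(B + sqrt(4179904 - 341631)) = 1/(-9906232 + sqrt(4179904 - 341631)) = 1/(-9906232 + sqrt(3838273))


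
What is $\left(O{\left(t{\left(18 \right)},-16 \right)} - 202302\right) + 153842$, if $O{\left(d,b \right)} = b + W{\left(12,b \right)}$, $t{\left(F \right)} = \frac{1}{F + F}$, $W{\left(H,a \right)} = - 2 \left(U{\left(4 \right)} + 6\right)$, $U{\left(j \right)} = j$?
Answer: $-48496$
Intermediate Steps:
$W{\left(H,a \right)} = -20$ ($W{\left(H,a \right)} = - 2 \left(4 + 6\right) = \left(-2\right) 10 = -20$)
$t{\left(F \right)} = \frac{1}{2 F}$
$O{\left(d,b \right)} = -20 + b$ ($O{\left(d,b \right)} = b - 20 = -20 + b$)
$\left(O{\left(t{\left(18 \right)},-16 \right)} - 202302\right) + 153842 = \left(\left(-20 - 16\right) - 202302\right) + 153842 = \left(-36 - 202302\right) + 153842 = -202338 + 153842 = -48496$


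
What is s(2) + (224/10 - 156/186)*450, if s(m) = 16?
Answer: 301276/31 ≈ 9718.6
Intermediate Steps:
s(2) + (224/10 - 156/186)*450 = 16 + (224/10 - 156/186)*450 = 16 + (224*(⅒) - 156*1/186)*450 = 16 + (112/5 - 26/31)*450 = 16 + (3342/155)*450 = 16 + 300780/31 = 301276/31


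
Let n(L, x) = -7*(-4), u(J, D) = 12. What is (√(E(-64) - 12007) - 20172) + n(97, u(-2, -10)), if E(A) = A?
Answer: -20144 + I*√12071 ≈ -20144.0 + 109.87*I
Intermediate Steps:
n(L, x) = 28
(√(E(-64) - 12007) - 20172) + n(97, u(-2, -10)) = (√(-64 - 12007) - 20172) + 28 = (√(-12071) - 20172) + 28 = (I*√12071 - 20172) + 28 = (-20172 + I*√12071) + 28 = -20144 + I*√12071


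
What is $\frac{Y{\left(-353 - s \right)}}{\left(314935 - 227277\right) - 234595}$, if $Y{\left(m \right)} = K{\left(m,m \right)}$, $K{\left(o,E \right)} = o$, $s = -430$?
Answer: $- \frac{11}{20991} \approx -0.00052403$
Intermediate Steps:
$Y{\left(m \right)} = m$
$\frac{Y{\left(-353 - s \right)}}{\left(314935 - 227277\right) - 234595} = \frac{-353 - -430}{\left(314935 - 227277\right) - 234595} = \frac{-353 + 430}{87658 - 234595} = \frac{77}{-146937} = 77 \left(- \frac{1}{146937}\right) = - \frac{11}{20991}$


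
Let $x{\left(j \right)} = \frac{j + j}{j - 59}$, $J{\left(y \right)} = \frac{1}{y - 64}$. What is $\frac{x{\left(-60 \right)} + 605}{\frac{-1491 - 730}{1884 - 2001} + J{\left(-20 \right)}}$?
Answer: $\frac{33749820}{1056533} \approx 31.944$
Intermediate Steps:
$J{\left(y \right)} = \frac{1}{-64 + y}$
$x{\left(j \right)} = \frac{2 j}{-59 + j}$
$\frac{x{\left(-60 \right)} + 605}{\frac{-1491 - 730}{1884 - 2001} + J{\left(-20 \right)}} = \frac{2 \left(-60\right) \frac{1}{-59 - 60} + 605}{\frac{-1491 - 730}{1884 - 2001} + \frac{1}{-64 - 20}} = \frac{2 \left(-60\right) \frac{1}{-119} + 605}{- \frac{2221}{-117} + \frac{1}{-84}} = \frac{2 \left(-60\right) \left(- \frac{1}{119}\right) + 605}{\left(-2221\right) \left(- \frac{1}{117}\right) - \frac{1}{84}} = \frac{\frac{120}{119} + 605}{\frac{2221}{117} - \frac{1}{84}} = \frac{72115}{119 \cdot \frac{62149}{3276}} = \frac{72115}{119} \cdot \frac{3276}{62149} = \frac{33749820}{1056533}$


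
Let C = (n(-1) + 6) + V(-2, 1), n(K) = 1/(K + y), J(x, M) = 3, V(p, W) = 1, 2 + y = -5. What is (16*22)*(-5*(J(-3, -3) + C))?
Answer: -17380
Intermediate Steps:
y = -7 (y = -2 - 5 = -7)
n(K) = 1/(-7 + K) (n(K) = 1/(K - 7) = 1/(-7 + K))
C = 55/8 (C = (1/(-7 - 1) + 6) + 1 = (1/(-8) + 6) + 1 = (-⅛ + 6) + 1 = 47/8 + 1 = 55/8 ≈ 6.8750)
(16*22)*(-5*(J(-3, -3) + C)) = (16*22)*(-5*(3 + 55/8)) = 352*(-5*79/8) = 352*(-395/8) = -17380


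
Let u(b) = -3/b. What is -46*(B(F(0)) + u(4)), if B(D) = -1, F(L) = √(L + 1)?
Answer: 161/2 ≈ 80.500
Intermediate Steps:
F(L) = √(1 + L)
-46*(B(F(0)) + u(4)) = -46*(-1 - 3/4) = -46*(-1 - 3*¼) = -46*(-1 - ¾) = -46*(-7/4) = 161/2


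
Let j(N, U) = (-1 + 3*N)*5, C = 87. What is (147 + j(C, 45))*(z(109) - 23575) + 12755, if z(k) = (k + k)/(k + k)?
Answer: -34098823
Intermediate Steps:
z(k) = 1 (z(k) = (2*k)/((2*k)) = (2*k)*(1/(2*k)) = 1)
j(N, U) = -5 + 15*N
(147 + j(C, 45))*(z(109) - 23575) + 12755 = (147 + (-5 + 15*87))*(1 - 23575) + 12755 = (147 + (-5 + 1305))*(-23574) + 12755 = (147 + 1300)*(-23574) + 12755 = 1447*(-23574) + 12755 = -34111578 + 12755 = -34098823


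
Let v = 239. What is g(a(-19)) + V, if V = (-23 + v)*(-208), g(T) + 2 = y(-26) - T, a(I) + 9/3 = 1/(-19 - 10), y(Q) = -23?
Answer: -1303549/29 ≈ -44950.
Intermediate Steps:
a(I) = -88/29 (a(I) = -3 + 1/(-19 - 10) = -3 + 1/(-29) = -3 - 1/29 = -88/29)
g(T) = -25 - T (g(T) = -2 + (-23 - T) = -25 - T)
V = -44928 (V = (-23 + 239)*(-208) = 216*(-208) = -44928)
g(a(-19)) + V = (-25 - 1*(-88/29)) - 44928 = (-25 + 88/29) - 44928 = -637/29 - 44928 = -1303549/29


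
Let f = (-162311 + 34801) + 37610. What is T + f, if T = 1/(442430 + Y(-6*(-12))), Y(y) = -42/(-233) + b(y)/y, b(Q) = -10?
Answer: -333628176502912/3711103187 ≈ -89900.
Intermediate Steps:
f = -89900 (f = -127510 + 37610 = -89900)
Y(y) = 42/233 - 10/y (Y(y) = -42/(-233) - 10/y = -42*(-1/233) - 10/y = 42/233 - 10/y)
T = 8388/3711103187 (T = 1/(442430 + (42/233 - 10/((-6*(-12))))) = 1/(442430 + (42/233 - 10/72)) = 1/(442430 + (42/233 - 10*1/72)) = 1/(442430 + (42/233 - 5/36)) = 1/(442430 + 347/8388) = 1/(3711103187/8388) = 8388/3711103187 ≈ 2.2602e-6)
T + f = 8388/3711103187 - 89900 = -333628176502912/3711103187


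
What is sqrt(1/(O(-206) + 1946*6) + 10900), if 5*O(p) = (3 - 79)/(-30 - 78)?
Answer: sqrt(3419106805765)/17711 ≈ 104.40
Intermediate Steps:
O(p) = 19/135 (O(p) = ((3 - 79)/(-30 - 78))/5 = (-76/(-108))/5 = (-76*(-1/108))/5 = (1/5)*(19/27) = 19/135)
sqrt(1/(O(-206) + 1946*6) + 10900) = sqrt(1/(19/135 + 1946*6) + 10900) = sqrt(1/(19/135 + 11676) + 10900) = sqrt(1/(1576279/135) + 10900) = sqrt(135/1576279 + 10900) = sqrt(17181441235/1576279) = sqrt(3419106805765)/17711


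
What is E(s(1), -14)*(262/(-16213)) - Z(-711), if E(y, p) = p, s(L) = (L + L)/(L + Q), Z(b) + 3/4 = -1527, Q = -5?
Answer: 99092315/64852 ≈ 1528.0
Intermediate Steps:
Z(b) = -6111/4 (Z(b) = -¾ - 1527 = -6111/4)
s(L) = 2*L/(-5 + L) (s(L) = (L + L)/(L - 5) = (2*L)/(-5 + L) = 2*L/(-5 + L))
E(s(1), -14)*(262/(-16213)) - Z(-711) = -3668/(-16213) - 1*(-6111/4) = -3668*(-1)/16213 + 6111/4 = -14*(-262/16213) + 6111/4 = 3668/16213 + 6111/4 = 99092315/64852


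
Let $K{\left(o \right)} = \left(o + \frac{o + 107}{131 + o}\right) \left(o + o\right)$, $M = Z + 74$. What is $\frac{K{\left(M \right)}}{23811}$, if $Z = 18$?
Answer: $\frac{1270520}{1769951} \approx 0.71783$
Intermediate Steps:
$M = 92$ ($M = 18 + 74 = 92$)
$K{\left(o \right)} = 2 o \left(o + \frac{107 + o}{131 + o}\right)$ ($K{\left(o \right)} = \left(o + \frac{107 + o}{131 + o}\right) 2 o = 2 o \left(o + \frac{107 + o}{131 + o}\right)$)
$\frac{K{\left(M \right)}}{23811} = \frac{2 \cdot 92 \frac{1}{131 + 92} \left(107 + 92^{2} + 132 \cdot 92\right)}{23811} = 2 \cdot 92 \cdot \frac{1}{223} \left(107 + 8464 + 12144\right) \frac{1}{23811} = 2 \cdot 92 \cdot \frac{1}{223} \cdot 20715 \cdot \frac{1}{23811} = \frac{3811560}{223} \cdot \frac{1}{23811} = \frac{1270520}{1769951}$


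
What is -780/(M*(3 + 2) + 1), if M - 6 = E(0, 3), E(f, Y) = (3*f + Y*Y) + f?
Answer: -195/19 ≈ -10.263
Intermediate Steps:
E(f, Y) = Y² + 4*f (E(f, Y) = (3*f + Y²) + f = (Y² + 3*f) + f = Y² + 4*f)
M = 15 (M = 6 + (3² + 4*0) = 6 + (9 + 0) = 6 + 9 = 15)
-780/(M*(3 + 2) + 1) = -780/(15*(3 + 2) + 1) = -780/(15*5 + 1) = -780/(75 + 1) = -780/76 = (1/76)*(-780) = -195/19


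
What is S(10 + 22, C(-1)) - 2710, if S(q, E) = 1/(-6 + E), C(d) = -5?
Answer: -29811/11 ≈ -2710.1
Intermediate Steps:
S(10 + 22, C(-1)) - 2710 = 1/(-6 - 5) - 2710 = 1/(-11) - 2710 = -1/11 - 2710 = -29811/11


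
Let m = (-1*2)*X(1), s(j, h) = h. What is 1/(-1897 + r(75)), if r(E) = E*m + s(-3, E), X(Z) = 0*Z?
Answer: -1/1822 ≈ -0.00054885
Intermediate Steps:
X(Z) = 0
m = 0 (m = -1*2*0 = -2*0 = 0)
r(E) = E (r(E) = E*0 + E = 0 + E = E)
1/(-1897 + r(75)) = 1/(-1897 + 75) = 1/(-1822) = -1/1822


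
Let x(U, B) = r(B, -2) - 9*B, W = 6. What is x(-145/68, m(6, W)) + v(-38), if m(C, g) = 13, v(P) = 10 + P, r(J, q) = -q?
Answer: -143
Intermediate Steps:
x(U, B) = 2 - 9*B (x(U, B) = -1*(-2) - 9*B = 2 - 9*B)
x(-145/68, m(6, W)) + v(-38) = (2 - 9*13) + (10 - 38) = (2 - 117) - 28 = -115 - 28 = -143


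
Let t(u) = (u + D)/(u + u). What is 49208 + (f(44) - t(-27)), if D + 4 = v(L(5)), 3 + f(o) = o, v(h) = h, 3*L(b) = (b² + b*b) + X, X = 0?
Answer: 7978295/162 ≈ 49249.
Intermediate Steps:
L(b) = 2*b²/3 (L(b) = ((b² + b*b) + 0)/3 = ((b² + b²) + 0)/3 = (2*b² + 0)/3 = (2*b²)/3 = 2*b²/3)
f(o) = -3 + o
D = 38/3 (D = -4 + (⅔)*5² = -4 + (⅔)*25 = -4 + 50/3 = 38/3 ≈ 12.667)
t(u) = (38/3 + u)/(2*u) (t(u) = (u + 38/3)/(u + u) = (38/3 + u)/((2*u)) = (38/3 + u)*(1/(2*u)) = (38/3 + u)/(2*u))
49208 + (f(44) - t(-27)) = 49208 + ((-3 + 44) - (38 + 3*(-27))/(6*(-27))) = 49208 + (41 - (-1)*(38 - 81)/(6*27)) = 49208 + (41 - (-1)*(-43)/(6*27)) = 49208 + (41 - 1*43/162) = 49208 + (41 - 43/162) = 49208 + 6599/162 = 7978295/162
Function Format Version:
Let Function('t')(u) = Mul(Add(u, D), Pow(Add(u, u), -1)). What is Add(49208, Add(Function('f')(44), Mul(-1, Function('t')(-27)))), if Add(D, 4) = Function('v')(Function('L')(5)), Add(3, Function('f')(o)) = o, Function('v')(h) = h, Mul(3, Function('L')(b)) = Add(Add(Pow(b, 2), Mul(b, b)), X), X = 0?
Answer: Rational(7978295, 162) ≈ 49249.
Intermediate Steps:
Function('L')(b) = Mul(Rational(2, 3), Pow(b, 2)) (Function('L')(b) = Mul(Rational(1, 3), Add(Add(Pow(b, 2), Mul(b, b)), 0)) = Mul(Rational(1, 3), Add(Add(Pow(b, 2), Pow(b, 2)), 0)) = Mul(Rational(1, 3), Add(Mul(2, Pow(b, 2)), 0)) = Mul(Rational(1, 3), Mul(2, Pow(b, 2))) = Mul(Rational(2, 3), Pow(b, 2)))
Function('f')(o) = Add(-3, o)
D = Rational(38, 3) (D = Add(-4, Mul(Rational(2, 3), Pow(5, 2))) = Add(-4, Mul(Rational(2, 3), 25)) = Add(-4, Rational(50, 3)) = Rational(38, 3) ≈ 12.667)
Function('t')(u) = Mul(Rational(1, 2), Pow(u, -1), Add(Rational(38, 3), u)) (Function('t')(u) = Mul(Add(u, Rational(38, 3)), Pow(Add(u, u), -1)) = Mul(Add(Rational(38, 3), u), Pow(Mul(2, u), -1)) = Mul(Add(Rational(38, 3), u), Mul(Rational(1, 2), Pow(u, -1))) = Mul(Rational(1, 2), Pow(u, -1), Add(Rational(38, 3), u)))
Add(49208, Add(Function('f')(44), Mul(-1, Function('t')(-27)))) = Add(49208, Add(Add(-3, 44), Mul(-1, Mul(Rational(1, 6), Pow(-27, -1), Add(38, Mul(3, -27)))))) = Add(49208, Add(41, Mul(-1, Mul(Rational(1, 6), Rational(-1, 27), Add(38, -81))))) = Add(49208, Add(41, Mul(-1, Mul(Rational(1, 6), Rational(-1, 27), -43)))) = Add(49208, Add(41, Mul(-1, Rational(43, 162)))) = Add(49208, Add(41, Rational(-43, 162))) = Add(49208, Rational(6599, 162)) = Rational(7978295, 162)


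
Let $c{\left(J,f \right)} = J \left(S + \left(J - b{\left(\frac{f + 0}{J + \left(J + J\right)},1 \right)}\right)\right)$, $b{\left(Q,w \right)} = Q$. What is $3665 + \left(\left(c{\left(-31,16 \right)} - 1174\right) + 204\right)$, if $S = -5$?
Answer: $\frac{11417}{3} \approx 3805.7$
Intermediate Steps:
$c{\left(J,f \right)} = J \left(-5 + J - \frac{f}{3 J}\right)$ ($c{\left(J,f \right)} = J \left(-5 + \left(J - \frac{f + 0}{J + \left(J + J\right)}\right)\right) = J \left(-5 + \left(J - \frac{f}{J + 2 J}\right)\right) = J \left(-5 + \left(J - \frac{f}{3 J}\right)\right) = J \left(-5 + J - \frac{f}{3 J}\right)$)
$3665 + \left(\left(c{\left(-31,16 \right)} - 1174\right) + 204\right) = 3665 + \left(\left(\left(\left(-31\right)^{2} - -155 - \frac{16}{3}\right) - 1174\right) + 204\right) = 3665 + \left(\left(\left(961 + 155 - \frac{16}{3}\right) - 1174\right) + 204\right) = 3665 + \left(\left(\frac{3332}{3} - 1174\right) + 204\right) = 3665 + \left(- \frac{190}{3} + 204\right) = 3665 + \frac{422}{3} = \frac{11417}{3}$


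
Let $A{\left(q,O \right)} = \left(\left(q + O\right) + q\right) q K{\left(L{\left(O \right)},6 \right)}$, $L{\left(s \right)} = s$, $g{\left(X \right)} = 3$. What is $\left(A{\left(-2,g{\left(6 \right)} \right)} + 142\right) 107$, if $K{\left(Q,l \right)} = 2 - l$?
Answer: $14338$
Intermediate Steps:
$A{\left(q,O \right)} = - 4 q \left(O + 2 q\right)$ ($A{\left(q,O \right)} = \left(\left(q + O\right) + q\right) q \left(2 - 6\right) = \left(\left(O + q\right) + q\right) q \left(2 - 6\right) = \left(O + 2 q\right) q \left(-4\right) = q \left(O + 2 q\right) \left(-4\right) = - 4 q \left(O + 2 q\right)$)
$\left(A{\left(-2,g{\left(6 \right)} \right)} + 142\right) 107 = \left(\left(-4\right) \left(-2\right) \left(3 + 2 \left(-2\right)\right) + 142\right) 107 = \left(\left(-4\right) \left(-2\right) \left(3 - 4\right) + 142\right) 107 = \left(\left(-4\right) \left(-2\right) \left(-1\right) + 142\right) 107 = \left(-8 + 142\right) 107 = 134 \cdot 107 = 14338$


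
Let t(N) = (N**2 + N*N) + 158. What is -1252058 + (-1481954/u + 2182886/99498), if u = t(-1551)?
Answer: -149843930899019093/119680174320 ≈ -1.2520e+6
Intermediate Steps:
t(N) = 158 + 2*N**2 (t(N) = (N**2 + N**2) + 158 = 2*N**2 + 158 = 158 + 2*N**2)
u = 4811360 (u = 158 + 2*(-1551)**2 = 158 + 2*2405601 = 158 + 4811202 = 4811360)
-1252058 + (-1481954/u + 2182886/99498) = -1252058 + (-1481954/4811360 + 2182886/99498) = -1252058 + (-1481954*1/4811360 + 2182886*(1/99498)) = -1252058 + (-740977/2405680 + 1091443/49749) = -1252058 + 2588799731467/119680174320 = -149843930899019093/119680174320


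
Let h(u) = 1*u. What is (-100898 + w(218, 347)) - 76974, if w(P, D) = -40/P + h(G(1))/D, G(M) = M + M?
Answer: -6727659378/37823 ≈ -1.7787e+5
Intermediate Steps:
G(M) = 2*M
h(u) = u
w(P, D) = -40/P + 2/D (w(P, D) = -40/P + (2*1)/D = -40/P + 2/D)
(-100898 + w(218, 347)) - 76974 = (-100898 + (-40/218 + 2/347)) - 76974 = (-100898 + (-40*1/218 + 2*(1/347))) - 76974 = (-100898 + (-20/109 + 2/347)) - 76974 = (-100898 - 6722/37823) - 76974 = -3816271776/37823 - 76974 = -6727659378/37823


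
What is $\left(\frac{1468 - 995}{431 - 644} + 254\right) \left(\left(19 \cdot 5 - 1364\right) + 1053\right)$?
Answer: $- \frac{3861288}{71} \approx -54384.0$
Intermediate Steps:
$\left(\frac{1468 - 995}{431 - 644} + 254\right) \left(\left(19 \cdot 5 - 1364\right) + 1053\right) = \left(\frac{473}{-213} + 254\right) \left(\left(95 - 1364\right) + 1053\right) = \left(473 \left(- \frac{1}{213}\right) + 254\right) \left(-1269 + 1053\right) = \left(- \frac{473}{213} + 254\right) \left(-216\right) = \frac{53629}{213} \left(-216\right) = - \frac{3861288}{71}$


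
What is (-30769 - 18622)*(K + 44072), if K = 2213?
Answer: -2286062435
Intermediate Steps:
(-30769 - 18622)*(K + 44072) = (-30769 - 18622)*(2213 + 44072) = -49391*46285 = -2286062435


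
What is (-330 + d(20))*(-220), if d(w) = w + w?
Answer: 63800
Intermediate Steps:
d(w) = 2*w
(-330 + d(20))*(-220) = (-330 + 2*20)*(-220) = (-330 + 40)*(-220) = -290*(-220) = 63800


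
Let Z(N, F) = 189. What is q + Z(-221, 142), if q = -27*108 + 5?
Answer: -2722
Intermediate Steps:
q = -2911 (q = -2916 + 5 = -2911)
q + Z(-221, 142) = -2911 + 189 = -2722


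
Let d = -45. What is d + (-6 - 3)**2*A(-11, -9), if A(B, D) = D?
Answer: -774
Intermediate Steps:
d + (-6 - 3)**2*A(-11, -9) = -45 + (-6 - 3)**2*(-9) = -45 + (-9)**2*(-9) = -45 + 81*(-9) = -45 - 729 = -774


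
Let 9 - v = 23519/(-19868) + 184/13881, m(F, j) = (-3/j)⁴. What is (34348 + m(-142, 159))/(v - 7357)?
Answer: -74744602769695046412/15987418540995088217 ≈ -4.6752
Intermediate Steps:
m(F, j) = 81/j⁴
v = 2804900899/275787708 (v = 9 - (23519/(-19868) + 184/13881) = 9 - (23519*(-1/19868) + 184*(1/13881)) = 9 - (-23519/19868 + 184/13881) = 9 - 1*(-322811527/275787708) = 9 + 322811527/275787708 = 2804900899/275787708 ≈ 10.171)
(34348 + m(-142, 159))/(v - 7357) = (34348 + 81/159⁴)/(2804900899/275787708 - 7357) = (34348 + 81*(1/639128961))/(-2026165266857/275787708) = (34348 + 1/7890481)*(-275787708/2026165266857) = (271022241389/7890481)*(-275787708/2026165266857) = -74744602769695046412/15987418540995088217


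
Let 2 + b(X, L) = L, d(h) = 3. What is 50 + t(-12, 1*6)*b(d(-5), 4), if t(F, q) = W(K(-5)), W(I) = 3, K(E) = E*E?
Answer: 56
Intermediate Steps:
K(E) = E**2
t(F, q) = 3
b(X, L) = -2 + L
50 + t(-12, 1*6)*b(d(-5), 4) = 50 + 3*(-2 + 4) = 50 + 3*2 = 50 + 6 = 56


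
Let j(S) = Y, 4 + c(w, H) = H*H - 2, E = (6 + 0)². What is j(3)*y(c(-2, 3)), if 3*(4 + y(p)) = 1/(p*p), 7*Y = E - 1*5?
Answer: -3317/189 ≈ -17.550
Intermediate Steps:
E = 36 (E = 6² = 36)
Y = 31/7 (Y = (36 - 1*5)/7 = (36 - 5)/7 = (⅐)*31 = 31/7 ≈ 4.4286)
c(w, H) = -6 + H² (c(w, H) = -4 + (H*H - 2) = -4 + (H² - 2) = -4 + (-2 + H²) = -6 + H²)
j(S) = 31/7
y(p) = -4 + 1/(3*p²) (y(p) = -4 + 1/(3*((p*p))) = -4 + 1/(3*(p²)) = -4 + 1/(3*p²))
j(3)*y(c(-2, 3)) = 31*(-4 + 1/(3*(-6 + 3²)²))/7 = 31*(-4 + 1/(3*(-6 + 9)²))/7 = 31*(-4 + (⅓)/3²)/7 = 31*(-4 + (⅓)*(⅑))/7 = 31*(-4 + 1/27)/7 = (31/7)*(-107/27) = -3317/189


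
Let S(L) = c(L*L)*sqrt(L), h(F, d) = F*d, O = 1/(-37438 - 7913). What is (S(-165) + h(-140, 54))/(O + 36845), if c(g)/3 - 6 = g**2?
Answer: -171426780/835478797 + 100842569449443*I*sqrt(165)/1670957594 ≈ -0.20518 + 7.7521e+5*I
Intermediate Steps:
c(g) = 18 + 3*g**2
O = -1/45351 (O = 1/(-45351) = -1/45351 ≈ -2.2050e-5)
S(L) = sqrt(L)*(18 + 3*L**4) (S(L) = (18 + 3*(L*L)**2)*sqrt(L) = (18 + 3*(L**2)**2)*sqrt(L) = (18 + 3*L**4)*sqrt(L) = sqrt(L)*(18 + 3*L**4))
(S(-165) + h(-140, 54))/(O + 36845) = (3*sqrt(-165)*(6 + (-165)**4) - 140*54)/(-1/45351 + 36845) = (3*(I*sqrt(165))*(6 + 741200625) - 7560)/(1670957594/45351) = (3*(I*sqrt(165))*741200631 - 7560)*(45351/1670957594) = (2223601893*I*sqrt(165) - 7560)*(45351/1670957594) = (-7560 + 2223601893*I*sqrt(165))*(45351/1670957594) = -171426780/835478797 + 100842569449443*I*sqrt(165)/1670957594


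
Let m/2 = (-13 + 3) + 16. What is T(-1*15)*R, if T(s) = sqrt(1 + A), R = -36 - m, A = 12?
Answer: -48*sqrt(13) ≈ -173.07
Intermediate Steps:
m = 12 (m = 2*((-13 + 3) + 16) = 2*(-10 + 16) = 2*6 = 12)
R = -48 (R = -36 - 1*12 = -36 - 12 = -48)
T(s) = sqrt(13) (T(s) = sqrt(1 + 12) = sqrt(13))
T(-1*15)*R = sqrt(13)*(-48) = -48*sqrt(13)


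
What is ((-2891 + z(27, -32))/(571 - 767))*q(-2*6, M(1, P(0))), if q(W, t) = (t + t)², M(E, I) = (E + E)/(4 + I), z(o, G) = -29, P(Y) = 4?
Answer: 365/98 ≈ 3.7245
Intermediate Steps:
M(E, I) = 2*E/(4 + I) (M(E, I) = (2*E)/(4 + I) = 2*E/(4 + I))
q(W, t) = 4*t² (q(W, t) = (2*t)² = 4*t²)
((-2891 + z(27, -32))/(571 - 767))*q(-2*6, M(1, P(0))) = ((-2891 - 29)/(571 - 767))*(4*(2*1/(4 + 4))²) = (-2920/(-196))*(4*(2*1/8)²) = (-2920*(-1/196))*(4*(2*1*(⅛))²) = 730*(4*(¼)²)/49 = 730*(4*(1/16))/49 = (730/49)*(¼) = 365/98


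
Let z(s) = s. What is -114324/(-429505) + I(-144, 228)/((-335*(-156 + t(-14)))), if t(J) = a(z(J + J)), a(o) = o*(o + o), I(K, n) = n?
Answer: 2698980567/10158222755 ≈ 0.26569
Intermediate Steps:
a(o) = 2*o² (a(o) = o*(2*o) = 2*o²)
t(J) = 8*J² (t(J) = 2*(J + J)² = 2*(2*J)² = 2*(4*J²) = 8*J²)
-114324/(-429505) + I(-144, 228)/((-335*(-156 + t(-14)))) = -114324/(-429505) + 228/((-335*(-156 + 8*(-14)²))) = -114324*(-1/429505) + 228/((-335*(-156 + 8*196))) = 114324/429505 + 228/((-335*(-156 + 1568))) = 114324/429505 + 228/((-335*1412)) = 114324/429505 + 228/(-473020) = 114324/429505 + 228*(-1/473020) = 114324/429505 - 57/118255 = 2698980567/10158222755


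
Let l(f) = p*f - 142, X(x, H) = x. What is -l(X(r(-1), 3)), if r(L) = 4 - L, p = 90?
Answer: -308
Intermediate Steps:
l(f) = -142 + 90*f (l(f) = 90*f - 142 = -142 + 90*f)
-l(X(r(-1), 3)) = -(-142 + 90*(4 - 1*(-1))) = -(-142 + 90*(4 + 1)) = -(-142 + 90*5) = -(-142 + 450) = -1*308 = -308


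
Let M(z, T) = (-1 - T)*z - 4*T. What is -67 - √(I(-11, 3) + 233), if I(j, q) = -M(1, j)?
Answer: -67 - √179 ≈ -80.379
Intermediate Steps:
M(z, T) = -4*T + z*(-1 - T) (M(z, T) = z*(-1 - T) - 4*T = -4*T + z*(-1 - T))
I(j, q) = 1 + 5*j (I(j, q) = -(-1*1 - 4*j - 1*j*1) = -(-1 - 4*j - j) = -(-1 - 5*j) = 1 + 5*j)
-67 - √(I(-11, 3) + 233) = -67 - √((1 + 5*(-11)) + 233) = -67 - √((1 - 55) + 233) = -67 - √(-54 + 233) = -67 - √179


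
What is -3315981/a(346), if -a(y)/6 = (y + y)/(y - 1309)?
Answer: -1064429901/1384 ≈ -7.6910e+5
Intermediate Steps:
a(y) = -12*y/(-1309 + y) (a(y) = -6*(y + y)/(y - 1309) = -6*2*y/(-1309 + y) = -12*y/(-1309 + y))
-3315981/a(346) = -3315981/((-12*346/(-1309 + 346))) = -3315981/((-12*346/(-963))) = -3315981/((-12*346*(-1/963))) = -3315981/1384/321 = -3315981*321/1384 = -1064429901/1384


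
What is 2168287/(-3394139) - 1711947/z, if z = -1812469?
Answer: 1880633108030/6151771719191 ≈ 0.30571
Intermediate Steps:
2168287/(-3394139) - 1711947/z = 2168287/(-3394139) - 1711947/(-1812469) = 2168287*(-1/3394139) - 1711947*(-1/1812469) = -2168287/3394139 + 1711947/1812469 = 1880633108030/6151771719191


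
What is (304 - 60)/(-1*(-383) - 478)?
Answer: -244/95 ≈ -2.5684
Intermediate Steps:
(304 - 60)/(-1*(-383) - 478) = 244/(383 - 478) = 244/(-95) = 244*(-1/95) = -244/95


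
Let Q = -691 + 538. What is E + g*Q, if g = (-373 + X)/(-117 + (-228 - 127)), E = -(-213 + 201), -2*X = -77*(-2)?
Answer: -31593/236 ≈ -133.87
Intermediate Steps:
X = -77 (X = -(-77)*(-2)/2 = -½*154 = -77)
E = 12 (E = -1*(-12) = 12)
Q = -153
g = 225/236 (g = (-373 - 77)/(-117 + (-228 - 127)) = -450/(-117 - 355) = -450/(-472) = -450*(-1/472) = 225/236 ≈ 0.95339)
E + g*Q = 12 + (225/236)*(-153) = 12 - 34425/236 = -31593/236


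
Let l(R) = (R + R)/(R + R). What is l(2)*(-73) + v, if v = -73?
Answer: -146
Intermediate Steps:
l(R) = 1 (l(R) = (2*R)/((2*R)) = (2*R)*(1/(2*R)) = 1)
l(2)*(-73) + v = 1*(-73) - 73 = -73 - 73 = -146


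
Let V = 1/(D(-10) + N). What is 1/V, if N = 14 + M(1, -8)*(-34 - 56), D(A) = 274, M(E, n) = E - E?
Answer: 288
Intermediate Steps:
M(E, n) = 0
N = 14 (N = 14 + 0*(-34 - 56) = 14 + 0*(-90) = 14 + 0 = 14)
V = 1/288 (V = 1/(274 + 14) = 1/288 ≈ 0.0034722)
1/V = 1/(1/288) = 288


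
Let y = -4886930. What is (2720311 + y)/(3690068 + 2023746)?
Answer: -2166619/5713814 ≈ -0.37919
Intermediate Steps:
(2720311 + y)/(3690068 + 2023746) = (2720311 - 4886930)/(3690068 + 2023746) = -2166619/5713814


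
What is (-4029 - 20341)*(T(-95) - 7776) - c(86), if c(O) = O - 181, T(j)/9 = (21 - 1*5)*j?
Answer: 522882815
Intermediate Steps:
T(j) = 144*j (T(j) = 9*((21 - 1*5)*j) = 9*((21 - 5)*j) = 9*(16*j) = 144*j)
c(O) = -181 + O
(-4029 - 20341)*(T(-95) - 7776) - c(86) = (-4029 - 20341)*(144*(-95) - 7776) - (-181 + 86) = -24370*(-13680 - 7776) - 1*(-95) = -24370*(-21456) + 95 = 522882720 + 95 = 522882815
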